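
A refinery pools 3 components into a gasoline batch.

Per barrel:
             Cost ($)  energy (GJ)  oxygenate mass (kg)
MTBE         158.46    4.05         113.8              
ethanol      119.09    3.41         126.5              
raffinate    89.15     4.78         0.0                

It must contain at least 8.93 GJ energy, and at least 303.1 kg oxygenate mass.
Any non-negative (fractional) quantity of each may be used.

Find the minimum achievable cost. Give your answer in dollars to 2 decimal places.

$299.51

Let x1 = barrels of MTBE, x2 = barrels of ethanol, x3 = barrels of raffinate.
Minimise 158.46x1 + 119.09x2 + 89.15x3 subject to:
  4.05x1 + 3.41x2 + 4.78x3 ≥ 8.93   (energy)
  113.8x1 + 126.5x2 ≥ 303.1   (oxygenate mass)
  x1, x2, x3 ≥ 0.
At the optimum only ethanol, raffinate are positive (MTBE = 0). Binding constraints: energy and oxygenate mass.
That vertex is x2 = 2.396, x3 = 0.1589.
Cost = 119.09·2.396 + 89.15·0.1589 = 299.5056.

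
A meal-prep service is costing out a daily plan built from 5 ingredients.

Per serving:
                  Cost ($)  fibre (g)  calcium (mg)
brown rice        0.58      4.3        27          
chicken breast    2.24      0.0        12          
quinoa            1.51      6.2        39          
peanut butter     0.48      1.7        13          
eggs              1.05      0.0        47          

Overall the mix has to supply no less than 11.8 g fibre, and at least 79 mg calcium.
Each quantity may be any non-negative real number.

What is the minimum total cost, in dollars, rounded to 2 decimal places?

$1.70

Let x1 = servings of brown rice, x2 = servings of chicken breast, x3 = servings of quinoa, x4 = servings of peanut butter, x5 = servings of eggs.
min 0.58x1 + 2.24x2 + 1.51x3 + 0.48x4 + 1.05x5 with:
  4.3x1 + 6.2x3 + 1.7x4 ≥ 11.8   (fibre)
  27x1 + 12x2 + 39x3 + 13x4 + 47x5 ≥ 79   (calcium)
  x1, x2, x3, x4, x5 ≥ 0.
The minimum-cost mix takes nothing from chicken breast, quinoa, peanut butter, eggs — only brown rice. The calcium requirement is met with equality.
Solving gives x1 = 2.926.
Cost = 0.58·2.926 = 1.6971.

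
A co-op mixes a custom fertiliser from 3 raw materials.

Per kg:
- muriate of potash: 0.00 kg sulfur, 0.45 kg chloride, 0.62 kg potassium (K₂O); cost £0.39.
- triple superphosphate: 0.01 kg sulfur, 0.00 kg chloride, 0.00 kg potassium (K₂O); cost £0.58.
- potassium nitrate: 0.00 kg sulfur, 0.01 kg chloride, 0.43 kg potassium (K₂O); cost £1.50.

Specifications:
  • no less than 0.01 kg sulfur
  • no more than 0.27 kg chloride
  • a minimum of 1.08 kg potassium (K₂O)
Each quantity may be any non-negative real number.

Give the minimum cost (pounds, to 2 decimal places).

Let x1 = kg of muriate of potash, x2 = kg of triple superphosphate, x3 = kg of potassium nitrate.
Minimise 0.39x1 + 0.58x2 + 1.5x3 s.t.:
  0.01x2 ≥ 0.01   (sulfur)
  0.45x1 + 0.01x3 ≤ 0.27   (chloride)
  0.62x1 + 0.43x3 ≥ 1.08   (potassium (K₂O))
  x1, x2, x3 ≥ 0.
All 3 inputs are positive at the optimum. There the sulfur, chloride, potassium (K₂O) constraints are tight.
Optimal quantities: muriate of potash = 0.5622 kg, triple superphosphate = 1 kg, potassium nitrate = 1.701 kg.
Cost = 0.39·0.5622 + 0.58·1 + 1.5·1.701 = 3.3508.

£3.35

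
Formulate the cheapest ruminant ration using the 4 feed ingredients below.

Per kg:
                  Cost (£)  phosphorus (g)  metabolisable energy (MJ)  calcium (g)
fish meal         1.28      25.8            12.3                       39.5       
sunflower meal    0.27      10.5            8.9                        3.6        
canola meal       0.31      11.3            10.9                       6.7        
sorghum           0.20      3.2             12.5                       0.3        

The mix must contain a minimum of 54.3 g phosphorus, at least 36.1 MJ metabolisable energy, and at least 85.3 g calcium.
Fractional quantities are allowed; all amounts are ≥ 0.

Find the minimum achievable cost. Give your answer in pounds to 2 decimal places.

£2.86

Treat it as an LP. Let x1 = kg of fish meal, x2 = kg of sunflower meal, x3 = kg of canola meal, x4 = kg of sorghum.
Minimise 1.28x1 + 0.27x2 + 0.31x3 + 0.2x4 s.t.:
  25.8x1 + 10.5x2 + 11.3x3 + 3.2x4 ≥ 54.3   (phosphorus)
  12.3x1 + 8.9x2 + 10.9x3 + 12.5x4 ≥ 36.1   (metabolisable energy)
  39.5x1 + 3.6x2 + 6.7x3 + 0.3x4 ≥ 85.3   (calcium)
  x1, x2, x3, x4 ≥ 0.
The optimal basis is {fish meal, canola meal}; sunflower meal, sorghum drop out. Binding constraints: metabolisable energy and calcium.
Optimal quantities: fish meal = 1.976 kg, canola meal = 1.082 kg.
Cost = 1.28·1.976 + 0.31·1.082 = 2.8647.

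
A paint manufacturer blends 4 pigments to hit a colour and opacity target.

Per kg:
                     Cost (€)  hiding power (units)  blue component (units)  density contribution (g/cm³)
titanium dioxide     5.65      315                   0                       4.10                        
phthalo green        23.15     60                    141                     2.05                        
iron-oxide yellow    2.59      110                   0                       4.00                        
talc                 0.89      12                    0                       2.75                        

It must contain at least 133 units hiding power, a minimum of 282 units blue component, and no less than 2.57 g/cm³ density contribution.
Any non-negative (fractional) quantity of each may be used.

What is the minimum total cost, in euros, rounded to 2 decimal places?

Let x1 = kg of titanium dioxide, x2 = kg of phthalo green, x3 = kg of iron-oxide yellow, x4 = kg of talc.
min 5.65x1 + 23.15x2 + 2.59x3 + 0.89x4 with:
  315x1 + 60x2 + 110x3 + 12x4 ≥ 133   (hiding power)
  141x2 ≥ 282   (blue component)
  4.1x1 + 2.05x2 + 4x3 + 2.75x4 ≥ 2.57   (density contribution)
  x1, x2, x3, x4 ≥ 0.
At the optimum only titanium dioxide, phthalo green are positive (iron-oxide yellow, talc = 0). The hiding power and blue component requirements are met with equality.
So titanium dioxide = 0.04127 kg, phthalo green = 2 kg.
Cost = 5.65·0.04127 + 23.15·2 = 46.5332.

€46.53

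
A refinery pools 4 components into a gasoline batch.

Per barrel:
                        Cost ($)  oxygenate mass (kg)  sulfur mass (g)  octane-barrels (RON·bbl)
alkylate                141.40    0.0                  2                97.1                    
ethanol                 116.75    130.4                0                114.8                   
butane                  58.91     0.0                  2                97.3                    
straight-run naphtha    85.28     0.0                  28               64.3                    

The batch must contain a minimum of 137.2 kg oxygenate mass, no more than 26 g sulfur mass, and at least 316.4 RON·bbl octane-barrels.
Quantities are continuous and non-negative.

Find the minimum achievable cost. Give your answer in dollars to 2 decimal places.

$241.27

Let x1 = barrels of alkylate, x2 = barrels of ethanol, x3 = barrels of butane, x4 = barrels of straight-run naphtha.
Minimise 141.4x1 + 116.75x2 + 58.91x3 + 85.28x4 subject to:
  130.4x2 ≥ 137.2   (oxygenate mass)
  2x1 + 2x3 + 28x4 ≤ 26   (sulfur mass)
  97.1x1 + 114.8x2 + 97.3x3 + 64.3x4 ≥ 316.4   (octane-barrels)
  x1, x2, x3, x4 ≥ 0.
The optimal basis is {ethanol, butane}; alkylate, straight-run naphtha drop out. The oxygenate mass and octane-barrels requirements are met with equality.
Solving gives x2 = 1.0521, x3 = 2.0104.
Total cost: 116.75·1.0521 + 58.91·2.0104 = 241.2653.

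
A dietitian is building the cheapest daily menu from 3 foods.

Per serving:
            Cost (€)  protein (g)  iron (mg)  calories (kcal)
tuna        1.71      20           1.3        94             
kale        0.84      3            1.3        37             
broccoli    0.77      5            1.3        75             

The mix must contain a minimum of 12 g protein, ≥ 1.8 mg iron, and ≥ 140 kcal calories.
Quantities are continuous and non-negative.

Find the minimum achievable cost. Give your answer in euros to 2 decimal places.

€1.58

This is a linear program. Let x1 = servings of tuna, x2 = servings of kale, x3 = servings of broccoli.
Minimize 1.71x1 + 0.84x2 + 0.77x3 with:
  20x1 + 3x2 + 5x3 ≥ 12   (protein)
  1.3x1 + 1.3x2 + 1.3x3 ≥ 1.8   (iron)
  94x1 + 37x2 + 75x3 ≥ 140   (calories)
  x1, x2, x3 ≥ 0.
At the optimum only tuna, broccoli are positive (kale = 0). Binding constraints: protein and calories.
Solving gives x1 = 0.1942, x3 = 1.623.
Objective = 1.71·0.1942 + 0.77·1.623 = 1.5818.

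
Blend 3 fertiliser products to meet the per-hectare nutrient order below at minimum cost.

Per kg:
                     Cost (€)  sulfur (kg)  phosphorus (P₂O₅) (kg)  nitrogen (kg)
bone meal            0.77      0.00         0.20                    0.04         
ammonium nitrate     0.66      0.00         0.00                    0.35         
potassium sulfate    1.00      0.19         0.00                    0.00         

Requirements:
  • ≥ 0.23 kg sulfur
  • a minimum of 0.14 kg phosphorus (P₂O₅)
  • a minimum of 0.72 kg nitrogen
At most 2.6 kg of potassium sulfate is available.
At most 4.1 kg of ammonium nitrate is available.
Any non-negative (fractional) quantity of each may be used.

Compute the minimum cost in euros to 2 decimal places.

Treat it as an LP. Let x1 = kg of bone meal, x2 = kg of ammonium nitrate, x3 = kg of potassium sulfate.
min 0.77x1 + 0.66x2 + 1x3 subject to:
  0.19x3 ≥ 0.23   (sulfur)
  0.2x1 ≥ 0.14   (phosphorus (P₂O₅))
  0.04x1 + 0.35x2 ≥ 0.72   (nitrogen)
  x3 ≤ 2.6
  x2 ≤ 4.1
  x1, x2, x3 ≥ 0.
All 3 inputs are positive at the optimum. There the sulfur, phosphorus (P₂O₅), nitrogen constraints are tight.
Solving gives x1 = 0.7, x2 = 1.977, x3 = 1.211.
Total cost: 0.77·0.7 + 0.66·1.977 + 1·1.211 = 3.0548.

€3.05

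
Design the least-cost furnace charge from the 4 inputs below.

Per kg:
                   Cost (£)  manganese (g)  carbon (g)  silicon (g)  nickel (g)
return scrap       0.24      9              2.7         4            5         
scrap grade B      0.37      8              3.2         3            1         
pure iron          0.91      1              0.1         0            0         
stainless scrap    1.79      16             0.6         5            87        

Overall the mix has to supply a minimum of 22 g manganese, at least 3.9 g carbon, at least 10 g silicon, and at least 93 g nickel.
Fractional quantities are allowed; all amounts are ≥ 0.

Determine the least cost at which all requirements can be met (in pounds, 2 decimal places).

This is a linear program. Let x1 = kg of return scrap, x2 = kg of scrap grade B, x3 = kg of pure iron, x4 = kg of stainless scrap.
min 0.24x1 + 0.37x2 + 0.91x3 + 1.79x4 subject to:
  9x1 + 8x2 + 1x3 + 16x4 ≥ 22   (manganese)
  2.7x1 + 3.2x2 + 0.1x3 + 0.6x4 ≥ 3.9   (carbon)
  4x1 + 3x2 + 5x4 ≥ 10   (silicon)
  5x1 + 1x2 + 87x4 ≥ 93   (nickel)
  x1, x2, x3, x4 ≥ 0.
The cheapest feasible vertex uses only return scrap, stainless scrap; scrap grade B, pure iron are not used. The silicon and nickel requirements are met with equality.
So return scrap = 1.254 kg, stainless scrap = 0.9969 kg.
Objective = 0.24·1.254 + 1.79·0.9969 = 2.0854.

£2.09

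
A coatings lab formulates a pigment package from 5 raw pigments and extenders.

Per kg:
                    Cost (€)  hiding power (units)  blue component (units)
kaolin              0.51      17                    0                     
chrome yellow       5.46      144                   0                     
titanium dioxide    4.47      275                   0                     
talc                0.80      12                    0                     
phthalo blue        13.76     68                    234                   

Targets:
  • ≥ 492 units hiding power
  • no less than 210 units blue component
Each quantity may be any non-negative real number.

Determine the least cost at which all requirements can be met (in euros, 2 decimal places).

€19.35

This is a linear program. Let x1 = kg of kaolin, x2 = kg of chrome yellow, x3 = kg of titanium dioxide, x4 = kg of talc, x5 = kg of phthalo blue.
Minimise 0.51x1 + 5.46x2 + 4.47x3 + 0.8x4 + 13.76x5 subject to:
  17x1 + 144x2 + 275x3 + 12x4 + 68x5 ≥ 492   (hiding power)
  234x5 ≥ 210   (blue component)
  x1, x2, x3, x4, x5 ≥ 0.
The minimum-cost mix takes nothing from kaolin, chrome yellow, talc — only titanium dioxide, phthalo blue. The hiding power and blue component requirements are met with equality.
That vertex is x3 = 1.567, x5 = 0.8974.
Objective = 4.47·1.567 + 13.76·0.8974 = 19.3527.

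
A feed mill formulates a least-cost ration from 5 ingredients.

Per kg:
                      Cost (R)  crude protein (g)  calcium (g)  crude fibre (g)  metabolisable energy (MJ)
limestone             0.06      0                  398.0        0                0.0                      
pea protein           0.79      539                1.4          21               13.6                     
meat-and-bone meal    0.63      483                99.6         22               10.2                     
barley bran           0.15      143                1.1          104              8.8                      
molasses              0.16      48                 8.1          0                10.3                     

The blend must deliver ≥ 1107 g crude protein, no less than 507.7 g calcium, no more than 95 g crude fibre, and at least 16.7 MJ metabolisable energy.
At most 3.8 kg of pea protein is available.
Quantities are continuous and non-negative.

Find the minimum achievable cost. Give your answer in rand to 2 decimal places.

Set it up as a linear program. Let x1 = kg of limestone, x2 = kg of pea protein, x3 = kg of meat-and-bone meal, x4 = kg of barley bran, x5 = kg of molasses.
min 0.06x1 + 0.79x2 + 0.63x3 + 0.15x4 + 0.16x5 subject to:
  539x2 + 483x3 + 143x4 + 48x5 ≥ 1107   (crude protein)
  398x1 + 1.4x2 + 99.6x3 + 1.1x4 + 8.1x5 ≥ 507.7   (calcium)
  21x2 + 22x3 + 104x4 ≤ 95   (crude fibre)
  13.6x2 + 10.2x3 + 8.8x4 + 10.3x5 ≥ 16.7   (metabolisable energy)
  x2 ≤ 3.8
  x1, x2, x3, x4, x5 ≥ 0.
The cheapest feasible vertex uses only limestone, meat-and-bone meal, barley bran; pea protein, molasses are not used. The crude protein, calcium, crude fibre requirements are met with equality.
So limestone = 0.7347 kg, meat-and-bone meal = 2.157 kg, barley bran = 0.4573 kg.
Hence cost = 0.06·0.7347 + 0.63·2.157 + 0.15·0.4573 = R1.4716.

R1.47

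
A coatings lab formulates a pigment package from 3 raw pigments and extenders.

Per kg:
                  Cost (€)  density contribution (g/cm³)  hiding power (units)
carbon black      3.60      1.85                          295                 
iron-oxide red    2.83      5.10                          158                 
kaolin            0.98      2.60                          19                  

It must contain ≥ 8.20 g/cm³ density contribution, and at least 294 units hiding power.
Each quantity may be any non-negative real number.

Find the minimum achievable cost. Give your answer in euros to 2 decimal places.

€4.98

Set it up as a linear program. Let x1 = kg of carbon black, x2 = kg of iron-oxide red, x3 = kg of kaolin.
Minimise 3.6x1 + 2.83x2 + 0.98x3 s.t.:
  1.85x1 + 5.1x2 + 2.6x3 ≥ 8.2   (density contribution)
  295x1 + 158x2 + 19x3 ≥ 294   (hiding power)
  x1, x2, x3 ≥ 0.
The optimal basis is {carbon black, iron-oxide red}; kaolin drops out. There the density contribution and hiding power constraints are tight.
Solving gives x1 = 0.1681, x2 = 1.547.
Total cost: 3.6·0.1681 + 2.83·1.547 = 4.9832.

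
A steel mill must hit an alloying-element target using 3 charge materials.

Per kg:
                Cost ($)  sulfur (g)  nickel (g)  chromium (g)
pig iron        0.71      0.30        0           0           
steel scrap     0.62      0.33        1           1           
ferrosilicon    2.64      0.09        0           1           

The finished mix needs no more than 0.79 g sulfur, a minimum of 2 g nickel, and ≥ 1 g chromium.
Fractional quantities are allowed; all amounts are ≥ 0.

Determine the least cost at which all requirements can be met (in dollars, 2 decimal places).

Treat it as an LP. Let x1 = kg of pig iron, x2 = kg of steel scrap, x3 = kg of ferrosilicon.
Minimize 0.71x1 + 0.62x2 + 2.64x3 s.t.:
  0.3x1 + 0.33x2 + 0.09x3 ≤ 0.79   (sulfur)
  1x2 ≥ 2   (nickel)
  1x2 + 1x3 ≥ 1   (chromium)
  x1, x2, x3 ≥ 0.
The optimal basis is {steel scrap}; pig iron, ferrosilicon drop out. The nickel requirement is met with equality.
Solving gives x2 = 2.
Hence cost = 0.62·2 = $1.2400.

$1.24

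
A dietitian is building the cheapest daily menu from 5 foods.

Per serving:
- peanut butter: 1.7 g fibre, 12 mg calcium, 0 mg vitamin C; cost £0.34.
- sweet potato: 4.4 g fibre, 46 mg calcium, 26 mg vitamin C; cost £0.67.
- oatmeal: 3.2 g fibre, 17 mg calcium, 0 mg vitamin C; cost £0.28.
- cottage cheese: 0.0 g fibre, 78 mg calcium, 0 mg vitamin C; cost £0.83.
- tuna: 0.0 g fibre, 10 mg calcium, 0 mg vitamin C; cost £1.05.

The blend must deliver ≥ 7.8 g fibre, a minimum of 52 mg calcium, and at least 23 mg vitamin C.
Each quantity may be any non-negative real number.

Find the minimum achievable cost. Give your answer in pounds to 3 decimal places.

£0.935

This is a linear program. Let x1 = servings of peanut butter, x2 = servings of sweet potato, x3 = servings of oatmeal, x4 = servings of cottage cheese, x5 = servings of tuna.
Minimise 0.34x1 + 0.67x2 + 0.28x3 + 0.83x4 + 1.05x5 with:
  1.7x1 + 4.4x2 + 3.2x3 ≥ 7.8   (fibre)
  12x1 + 46x2 + 17x3 + 78x4 + 10x5 ≥ 52   (calcium)
  26x2 ≥ 23   (vitamin C)
  x1, x2, x3, x4, x5 ≥ 0.
The cheapest feasible vertex uses only sweet potato, oatmeal; peanut butter, cottage cheese, tuna are not used. The fibre and vitamin C requirements are met with equality.
Optimal quantities: sweet potato = 0.8846 servings, oatmeal = 1.221 servings.
Hence cost = 0.67·0.8846 + 0.28·1.221 = £0.93456.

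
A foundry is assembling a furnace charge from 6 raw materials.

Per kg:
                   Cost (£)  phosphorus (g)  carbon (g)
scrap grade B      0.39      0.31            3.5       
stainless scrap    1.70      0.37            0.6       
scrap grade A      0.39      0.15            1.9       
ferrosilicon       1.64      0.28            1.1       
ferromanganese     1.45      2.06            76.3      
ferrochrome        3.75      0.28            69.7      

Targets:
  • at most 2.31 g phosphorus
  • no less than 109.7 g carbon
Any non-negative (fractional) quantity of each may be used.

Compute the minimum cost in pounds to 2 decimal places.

£3.07

Let x1 = kg of scrap grade B, x2 = kg of stainless scrap, x3 = kg of scrap grade A, x4 = kg of ferrosilicon, x5 = kg of ferromanganese, x6 = kg of ferrochrome.
Minimize 0.39x1 + 1.7x2 + 0.39x3 + 1.64x4 + 1.45x5 + 3.75x6 s.t.:
  0.31x1 + 0.37x2 + 0.15x3 + 0.28x4 + 2.06x5 + 0.28x6 ≤ 2.31   (phosphorus)
  3.5x1 + 0.6x2 + 1.9x3 + 1.1x4 + 76.3x5 + 69.7x6 ≥ 109.7   (carbon)
  x1, x2, x3, x4, x5, x6 ≥ 0.
The cheapest feasible vertex uses only ferromanganese, ferrochrome; scrap grade B, stainless scrap, scrap grade A, ferrosilicon are not used. Binding constraints: phosphorus and carbon.
So ferromanganese = 1.066 kg, ferrochrome = 0.4069 kg.
Total cost: 1.45·1.066 + 3.75·0.4069 = 3.0716.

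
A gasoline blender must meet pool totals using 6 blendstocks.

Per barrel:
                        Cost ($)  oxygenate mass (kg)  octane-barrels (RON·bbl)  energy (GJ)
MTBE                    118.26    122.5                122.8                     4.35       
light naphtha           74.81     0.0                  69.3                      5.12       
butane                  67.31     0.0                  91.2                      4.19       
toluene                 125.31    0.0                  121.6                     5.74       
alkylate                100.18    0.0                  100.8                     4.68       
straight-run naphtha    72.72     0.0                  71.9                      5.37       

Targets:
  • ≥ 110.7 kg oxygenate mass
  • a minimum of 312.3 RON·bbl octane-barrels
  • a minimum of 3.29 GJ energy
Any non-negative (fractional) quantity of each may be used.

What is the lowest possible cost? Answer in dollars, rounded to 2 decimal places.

Let x1 = barrels of MTBE, x2 = barrels of light naphtha, x3 = barrels of butane, x4 = barrels of toluene, x5 = barrels of alkylate, x6 = barrels of straight-run naphtha.
min 118.26x1 + 74.81x2 + 67.31x3 + 125.31x4 + 100.18x5 + 72.72x6 s.t.:
  122.5x1 ≥ 110.7   (oxygenate mass)
  122.8x1 + 69.3x2 + 91.2x3 + 121.6x4 + 100.8x5 + 71.9x6 ≥ 312.3   (octane-barrels)
  4.35x1 + 5.12x2 + 4.19x3 + 5.74x4 + 4.68x5 + 5.37x6 ≥ 3.29   (energy)
  x1, x2, x3, x4, x5, x6 ≥ 0.
At the optimum only MTBE, butane are positive (light naphtha, toluene, alkylate, straight-run naphtha = 0). There the oxygenate mass and octane-barrels constraints are tight.
Solving gives x1 = 0.90367, x3 = 2.2076.
Cost = 118.26·0.90367 + 67.31·2.2076 = 255.4616.

$255.46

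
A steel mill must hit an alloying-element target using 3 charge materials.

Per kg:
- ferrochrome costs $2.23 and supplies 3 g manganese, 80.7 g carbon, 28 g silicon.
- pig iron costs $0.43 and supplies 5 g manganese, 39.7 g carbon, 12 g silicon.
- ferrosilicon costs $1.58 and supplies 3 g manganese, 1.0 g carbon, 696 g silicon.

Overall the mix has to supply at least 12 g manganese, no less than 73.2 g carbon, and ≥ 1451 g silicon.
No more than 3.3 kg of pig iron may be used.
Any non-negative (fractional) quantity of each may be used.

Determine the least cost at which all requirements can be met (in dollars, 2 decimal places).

$4.02

Treat it as an LP. Let x1 = kg of ferrochrome, x2 = kg of pig iron, x3 = kg of ferrosilicon.
Minimise 2.23x1 + 0.43x2 + 1.58x3 with:
  3x1 + 5x2 + 3x3 ≥ 12   (manganese)
  80.7x1 + 39.7x2 + 1x3 ≥ 73.2   (carbon)
  28x1 + 12x2 + 696x3 ≥ 1451   (silicon)
  x2 ≤ 3.3
  x1, x2, x3 ≥ 0.
The optimal basis is {pig iron, ferrosilicon}; ferrochrome drops out. There the carbon and silicon constraints are tight.
Optimal quantities: pig iron = 1.792 kg, ferrosilicon = 2.054 kg.
Total cost: 0.43·1.792 + 1.58·2.054 = 4.0159.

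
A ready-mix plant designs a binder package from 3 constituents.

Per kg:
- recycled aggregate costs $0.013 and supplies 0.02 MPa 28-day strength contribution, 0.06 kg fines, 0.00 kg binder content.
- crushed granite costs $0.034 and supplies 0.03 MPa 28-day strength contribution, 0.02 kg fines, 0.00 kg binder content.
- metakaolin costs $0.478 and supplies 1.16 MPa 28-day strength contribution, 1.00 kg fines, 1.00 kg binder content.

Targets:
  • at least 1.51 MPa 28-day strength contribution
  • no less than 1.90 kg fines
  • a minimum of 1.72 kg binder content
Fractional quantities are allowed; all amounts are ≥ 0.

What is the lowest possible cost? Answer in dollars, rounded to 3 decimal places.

Set it up as a linear program. Let x1 = kg of recycled aggregate, x2 = kg of crushed granite, x3 = kg of metakaolin.
min 0.013x1 + 0.034x2 + 0.478x3 subject to:
  0.02x1 + 0.03x2 + 1.16x3 ≥ 1.51   (28-day strength contribution)
  0.06x1 + 0.02x2 + 1x3 ≥ 1.9   (fines)
  1x3 ≥ 1.72   (binder content)
  x1, x2, x3 ≥ 0.
At the optimum only recycled aggregate, metakaolin are positive (crushed granite = 0). Binding constraints: fines and binder content.
Optimal quantities: recycled aggregate = 3 kg, metakaolin = 1.72 kg.
Cost = 0.013·3 + 0.478·1.72 = 0.86116.

$0.861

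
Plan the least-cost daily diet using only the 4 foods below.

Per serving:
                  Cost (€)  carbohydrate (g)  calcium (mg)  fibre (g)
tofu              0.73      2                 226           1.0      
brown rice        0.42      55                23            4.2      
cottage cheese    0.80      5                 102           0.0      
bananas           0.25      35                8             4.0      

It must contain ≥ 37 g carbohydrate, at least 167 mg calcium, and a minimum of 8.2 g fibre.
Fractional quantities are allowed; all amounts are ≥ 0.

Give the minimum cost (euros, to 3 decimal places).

€0.961

Let x1 = servings of tofu, x2 = servings of brown rice, x3 = servings of cottage cheese, x4 = servings of bananas.
min 0.73x1 + 0.42x2 + 0.8x3 + 0.25x4 with:
  2x1 + 55x2 + 5x3 + 35x4 ≥ 37   (carbohydrate)
  226x1 + 23x2 + 102x3 + 8x4 ≥ 167   (calcium)
  1x1 + 4.2x2 + 4x4 ≥ 8.2   (fibre)
  x1, x2, x3, x4 ≥ 0.
At the optimum only tofu, bananas are positive (brown rice, cottage cheese = 0). There the calcium and fibre constraints are tight.
Optimal quantities: tofu = 0.6723 servings, bananas = 1.882 servings.
Cost = 0.73·0.6723 + 0.25·1.882 = 0.96128.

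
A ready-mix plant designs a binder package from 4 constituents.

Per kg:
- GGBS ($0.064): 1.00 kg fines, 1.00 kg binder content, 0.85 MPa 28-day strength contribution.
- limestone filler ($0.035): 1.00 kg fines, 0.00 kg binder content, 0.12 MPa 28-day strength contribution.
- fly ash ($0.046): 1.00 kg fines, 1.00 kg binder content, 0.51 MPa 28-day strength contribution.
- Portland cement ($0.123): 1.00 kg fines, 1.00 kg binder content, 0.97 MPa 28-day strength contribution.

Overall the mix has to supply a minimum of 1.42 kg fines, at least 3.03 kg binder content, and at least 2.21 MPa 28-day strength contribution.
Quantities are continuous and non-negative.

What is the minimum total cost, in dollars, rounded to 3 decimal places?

$0.175

Let x1 = kg of GGBS, x2 = kg of limestone filler, x3 = kg of fly ash, x4 = kg of Portland cement.
Minimise 0.064x1 + 0.035x2 + 0.046x3 + 0.123x4 with:
  1x1 + 1x2 + 1x3 + 1x4 ≥ 1.42   (fines)
  1x1 + 1x3 + 1x4 ≥ 3.03   (binder content)
  0.85x1 + 0.12x2 + 0.51x3 + 0.97x4 ≥ 2.21   (28-day strength contribution)
  x1, x2, x3, x4 ≥ 0.
The optimal basis is {GGBS, fly ash}; limestone filler, Portland cement drop out. Binding constraints: binder content and 28-day strength contribution.
So GGBS = 1.955 kg, fly ash = 1.075 kg.
Total cost: 0.064·1.955 + 0.046·1.075 = 0.17457.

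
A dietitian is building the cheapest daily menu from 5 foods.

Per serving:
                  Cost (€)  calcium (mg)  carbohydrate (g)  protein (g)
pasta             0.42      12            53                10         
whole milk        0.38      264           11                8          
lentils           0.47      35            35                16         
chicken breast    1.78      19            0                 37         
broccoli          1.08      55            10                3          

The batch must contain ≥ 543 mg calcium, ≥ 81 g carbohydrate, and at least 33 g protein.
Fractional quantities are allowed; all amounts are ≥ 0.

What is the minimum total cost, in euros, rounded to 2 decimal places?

Let x1 = servings of pasta, x2 = servings of whole milk, x3 = servings of lentils, x4 = servings of chicken breast, x5 = servings of broccoli.
Minimise 0.42x1 + 0.38x2 + 0.47x3 + 1.78x4 + 1.08x5 subject to:
  12x1 + 264x2 + 35x3 + 19x4 + 55x5 ≥ 543   (calcium)
  53x1 + 11x2 + 35x3 + 10x5 ≥ 81   (carbohydrate)
  10x1 + 8x2 + 16x3 + 37x4 + 3x5 ≥ 33   (protein)
  x1, x2, x3, x4, x5 ≥ 0.
The optimal basis is {pasta, whole milk, lentils}; chicken breast, broccoli drop out. Binding constraints: calcium, carbohydrate, protein.
Solving gives x1 = 0.6878, x2 = 1.938, x3 = 0.6639.
Total cost: 0.42·0.6878 + 0.38·1.938 + 0.47·0.6639 = 1.3373.

€1.34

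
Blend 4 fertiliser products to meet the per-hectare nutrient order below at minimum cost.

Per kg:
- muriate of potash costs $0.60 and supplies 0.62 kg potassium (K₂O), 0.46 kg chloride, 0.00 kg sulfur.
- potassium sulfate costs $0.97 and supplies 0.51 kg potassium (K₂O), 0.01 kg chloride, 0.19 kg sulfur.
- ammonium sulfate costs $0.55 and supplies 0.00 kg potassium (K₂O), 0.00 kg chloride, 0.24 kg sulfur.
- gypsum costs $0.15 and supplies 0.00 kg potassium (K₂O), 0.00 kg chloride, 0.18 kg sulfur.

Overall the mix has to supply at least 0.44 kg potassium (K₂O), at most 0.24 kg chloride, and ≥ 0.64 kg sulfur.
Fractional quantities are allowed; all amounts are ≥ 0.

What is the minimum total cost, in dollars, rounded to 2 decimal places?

Let x1 = kg of muriate of potash, x2 = kg of potassium sulfate, x3 = kg of ammonium sulfate, x4 = kg of gypsum.
Minimise 0.6x1 + 0.97x2 + 0.55x3 + 0.15x4 s.t.:
  0.62x1 + 0.51x2 ≥ 0.44   (potassium (K₂O))
  0.46x1 + 0.01x2 ≤ 0.24   (chloride)
  0.19x2 + 0.24x3 + 0.18x4 ≥ 0.64   (sulfur)
  x1, x2, x3, x4 ≥ 0.
The optimal basis is {muriate of potash, potassium sulfate, gypsum}; ammonium sulfate drops out. Binding constraints: potassium (K₂O), chloride, sulfur.
So muriate of potash = 0.5166 kg, potassium sulfate = 0.2347 kg, gypsum = 3.308 kg.
Hence cost = 0.6·0.5166 + 0.97·0.2347 + 0.15·3.308 = $1.0338.

$1.03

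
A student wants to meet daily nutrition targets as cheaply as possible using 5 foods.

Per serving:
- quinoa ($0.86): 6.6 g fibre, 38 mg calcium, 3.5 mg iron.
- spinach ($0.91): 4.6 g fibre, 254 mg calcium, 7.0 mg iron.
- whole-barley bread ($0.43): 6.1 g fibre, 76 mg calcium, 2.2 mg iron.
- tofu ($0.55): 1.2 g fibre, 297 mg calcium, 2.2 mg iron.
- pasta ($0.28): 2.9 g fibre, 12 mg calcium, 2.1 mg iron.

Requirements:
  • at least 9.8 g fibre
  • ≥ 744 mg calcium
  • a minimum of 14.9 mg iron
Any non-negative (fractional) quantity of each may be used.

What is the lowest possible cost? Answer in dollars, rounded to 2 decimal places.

Let x1 = servings of quinoa, x2 = servings of spinach, x3 = servings of whole-barley bread, x4 = servings of tofu, x5 = servings of pasta.
min 0.86x1 + 0.91x2 + 0.43x3 + 0.55x4 + 0.28x5 subject to:
  6.6x1 + 4.6x2 + 6.1x3 + 1.2x4 + 2.9x5 ≥ 9.8   (fibre)
  38x1 + 254x2 + 76x3 + 297x4 + 12x5 ≥ 744   (calcium)
  3.5x1 + 7x2 + 2.2x3 + 2.2x4 + 2.1x5 ≥ 14.9   (iron)
  x1, x2, x3, x4, x5 ≥ 0.
At the optimum only spinach, whole-barley bread, tofu are positive (quinoa, pasta = 0). There the fibre, calcium, iron constraints are tight.
Solving gives x2 = 1.818, x3 = 0.05132, x4 = 0.9372.
Cost = 0.91·1.818 + 0.43·0.05132 + 0.55·0.9372 = 2.1919.

$2.19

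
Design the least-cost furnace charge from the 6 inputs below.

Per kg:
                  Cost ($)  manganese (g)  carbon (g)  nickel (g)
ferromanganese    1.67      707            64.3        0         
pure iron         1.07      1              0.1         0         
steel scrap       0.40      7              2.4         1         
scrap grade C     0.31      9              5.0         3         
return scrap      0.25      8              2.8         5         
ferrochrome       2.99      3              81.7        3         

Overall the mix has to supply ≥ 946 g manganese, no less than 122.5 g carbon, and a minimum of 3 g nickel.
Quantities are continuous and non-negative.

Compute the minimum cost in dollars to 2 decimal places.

Treat it as an LP. Let x1 = kg of ferromanganese, x2 = kg of pure iron, x3 = kg of steel scrap, x4 = kg of scrap grade C, x5 = kg of return scrap, x6 = kg of ferrochrome.
Minimize 1.67x1 + 1.07x2 + 0.4x3 + 0.31x4 + 0.25x5 + 2.99x6 with:
  707x1 + 1x2 + 7x3 + 9x4 + 8x5 + 3x6 ≥ 946   (manganese)
  64.3x1 + 0.1x2 + 2.4x3 + 5x4 + 2.8x5 + 81.7x6 ≥ 122.5   (carbon)
  1x3 + 3x4 + 5x5 + 3x6 ≥ 3   (nickel)
  x1, x2, x3, x4, x5, x6 ≥ 0.
The optimal basis is {ferromanganese, return scrap}; pure iron, steel scrap, scrap grade C, ferrochrome drop out. Binding constraints: carbon and nickel.
So ferromanganese = 1.879 kg, return scrap = 0.6 kg.
Hence cost = 1.67·1.879 + 0.25·0.6 = $3.2879.

$3.29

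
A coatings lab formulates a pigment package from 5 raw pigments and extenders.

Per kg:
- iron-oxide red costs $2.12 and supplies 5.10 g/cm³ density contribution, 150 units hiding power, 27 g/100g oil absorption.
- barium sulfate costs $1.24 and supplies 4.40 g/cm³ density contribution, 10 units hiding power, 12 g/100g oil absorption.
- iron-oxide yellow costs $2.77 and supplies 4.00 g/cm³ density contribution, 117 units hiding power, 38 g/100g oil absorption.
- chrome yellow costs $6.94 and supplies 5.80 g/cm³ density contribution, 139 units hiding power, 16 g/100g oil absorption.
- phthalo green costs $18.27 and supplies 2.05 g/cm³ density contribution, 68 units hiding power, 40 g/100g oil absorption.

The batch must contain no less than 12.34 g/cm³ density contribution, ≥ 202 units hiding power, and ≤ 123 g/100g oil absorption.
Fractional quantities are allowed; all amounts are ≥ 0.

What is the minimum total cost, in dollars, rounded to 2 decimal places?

Treat it as an LP. Let x1 = kg of iron-oxide red, x2 = kg of barium sulfate, x3 = kg of iron-oxide yellow, x4 = kg of chrome yellow, x5 = kg of phthalo green.
Minimize 2.12x1 + 1.24x2 + 2.77x3 + 6.94x4 + 18.27x5 with:
  5.1x1 + 4.4x2 + 4x3 + 5.8x4 + 2.05x5 ≥ 12.34   (density contribution)
  150x1 + 10x2 + 117x3 + 139x4 + 68x5 ≥ 202   (hiding power)
  27x1 + 12x2 + 38x3 + 16x4 + 40x5 ≤ 123   (oil absorption)
  x1, x2, x3, x4, x5 ≥ 0.
The cheapest feasible vertex uses only iron-oxide red, barium sulfate; iron-oxide yellow, chrome yellow, phthalo green are not used. Binding constraints: density contribution and hiding power.
Solving gives x1 = 1.257, x2 = 1.348.
Objective = 2.12·1.257 + 1.24·1.348 = 4.3364.

$4.34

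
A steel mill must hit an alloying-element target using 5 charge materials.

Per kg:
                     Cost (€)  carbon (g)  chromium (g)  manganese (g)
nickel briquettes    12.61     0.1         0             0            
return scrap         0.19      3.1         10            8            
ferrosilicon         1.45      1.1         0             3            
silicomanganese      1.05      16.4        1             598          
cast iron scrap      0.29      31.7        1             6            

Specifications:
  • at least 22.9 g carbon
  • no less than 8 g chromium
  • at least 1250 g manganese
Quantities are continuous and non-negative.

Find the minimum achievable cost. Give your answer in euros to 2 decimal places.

€2.30

Treat it as an LP. Let x1 = kg of nickel briquettes, x2 = kg of return scrap, x3 = kg of ferrosilicon, x4 = kg of silicomanganese, x5 = kg of cast iron scrap.
min 12.61x1 + 0.19x2 + 1.45x3 + 1.05x4 + 0.29x5 s.t.:
  0.1x1 + 3.1x2 + 1.1x3 + 16.4x4 + 31.7x5 ≥ 22.9   (carbon)
  10x2 + 1x4 + 1x5 ≥ 8   (chromium)
  8x2 + 3x3 + 598x4 + 6x5 ≥ 1250   (manganese)
  x1, x2, x3, x4, x5 ≥ 0.
At the optimum only return scrap, silicomanganese are positive (nickel briquettes, ferrosilicon, cast iron scrap = 0). There the chromium and manganese constraints are tight.
So return scrap = 0.5918 kg, silicomanganese = 2.082 kg.
Total cost: 0.19·0.5918 + 1.05·2.082 = 2.2985.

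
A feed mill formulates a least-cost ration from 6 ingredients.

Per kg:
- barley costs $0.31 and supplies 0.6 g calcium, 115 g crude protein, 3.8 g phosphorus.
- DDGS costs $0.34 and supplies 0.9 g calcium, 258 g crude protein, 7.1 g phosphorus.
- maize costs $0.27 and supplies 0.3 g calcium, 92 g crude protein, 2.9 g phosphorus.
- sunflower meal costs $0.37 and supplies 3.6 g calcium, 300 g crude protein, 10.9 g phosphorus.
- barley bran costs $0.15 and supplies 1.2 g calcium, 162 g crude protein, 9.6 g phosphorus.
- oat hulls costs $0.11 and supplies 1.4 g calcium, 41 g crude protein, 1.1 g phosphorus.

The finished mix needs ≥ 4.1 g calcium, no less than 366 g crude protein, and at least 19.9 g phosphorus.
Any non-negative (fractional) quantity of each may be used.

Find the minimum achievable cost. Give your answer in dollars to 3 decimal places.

Set it up as a linear program. Let x1 = kg of barley, x2 = kg of DDGS, x3 = kg of maize, x4 = kg of sunflower meal, x5 = kg of barley bran, x6 = kg of oat hulls.
min 0.31x1 + 0.34x2 + 0.27x3 + 0.37x4 + 0.15x5 + 0.11x6 subject to:
  0.6x1 + 0.9x2 + 0.3x3 + 3.6x4 + 1.2x5 + 1.4x6 ≥ 4.1   (calcium)
  115x1 + 258x2 + 92x3 + 300x4 + 162x5 + 41x6 ≥ 366   (crude protein)
  3.8x1 + 7.1x2 + 2.9x3 + 10.9x4 + 9.6x5 + 1.1x6 ≥ 19.9   (phosphorus)
  x1, x2, x3, x4, x5, x6 ≥ 0.
The cheapest feasible vertex uses only barley bran, oat hulls; barley, DDGS, maize, sunflower meal are not used. The calcium and crude protein requirements are met with equality.
Optimal quantities: barley bran = 1.939 kg, oat hulls = 1.267 kg.
Hence cost = 0.15·1.939 + 0.11·1.267 = $0.43022.

$0.430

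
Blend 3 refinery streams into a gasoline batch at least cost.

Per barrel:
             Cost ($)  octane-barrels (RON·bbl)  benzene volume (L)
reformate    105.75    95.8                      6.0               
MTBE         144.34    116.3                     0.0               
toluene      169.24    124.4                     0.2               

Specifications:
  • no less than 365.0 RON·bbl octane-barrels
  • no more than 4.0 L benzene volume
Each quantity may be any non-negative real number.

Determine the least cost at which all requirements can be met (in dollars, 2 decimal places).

$444.24

This is a linear program. Let x1 = barrels of reformate, x2 = barrels of MTBE, x3 = barrels of toluene.
Minimize 105.75x1 + 144.34x2 + 169.24x3 with:
  95.8x1 + 116.3x2 + 124.4x3 ≥ 365   (octane-barrels)
  6x1 + 0.2x3 ≤ 4   (benzene volume)
  x1, x2, x3 ≥ 0.
At the optimum only reformate, MTBE are positive (toluene = 0). The octane-barrels and benzene volume requirements are met with equality.
That vertex is x1 = 0.66667, x2 = 2.5893.
Objective = 105.75·0.66667 + 144.34·2.5893 = 444.2399.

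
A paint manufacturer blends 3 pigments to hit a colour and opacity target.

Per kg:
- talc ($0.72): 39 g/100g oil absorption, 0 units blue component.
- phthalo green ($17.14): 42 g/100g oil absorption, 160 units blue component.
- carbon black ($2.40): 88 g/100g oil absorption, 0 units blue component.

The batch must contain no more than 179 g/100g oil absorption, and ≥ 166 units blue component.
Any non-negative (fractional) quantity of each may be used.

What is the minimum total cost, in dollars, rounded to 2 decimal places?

$17.78

Treat it as an LP. Let x1 = kg of talc, x2 = kg of phthalo green, x3 = kg of carbon black.
Minimize 0.72x1 + 17.14x2 + 2.4x3 with:
  39x1 + 42x2 + 88x3 ≤ 179   (oil absorption)
  160x2 ≥ 166   (blue component)
  x1, x2, x3 ≥ 0.
The minimum-cost mix takes nothing from talc, carbon black — only phthalo green. There the blue component constraint is tight.
Solving gives x2 = 1.0375.
Total cost: 17.14·1.0375 = 17.7828.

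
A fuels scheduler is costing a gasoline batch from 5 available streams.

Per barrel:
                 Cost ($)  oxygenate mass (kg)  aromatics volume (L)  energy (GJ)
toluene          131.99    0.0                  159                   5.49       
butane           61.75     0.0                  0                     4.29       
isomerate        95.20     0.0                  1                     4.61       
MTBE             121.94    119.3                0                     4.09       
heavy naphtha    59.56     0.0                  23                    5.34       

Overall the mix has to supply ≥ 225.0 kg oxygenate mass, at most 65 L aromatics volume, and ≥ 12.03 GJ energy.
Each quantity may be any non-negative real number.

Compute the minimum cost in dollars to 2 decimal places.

$278.12

Let x1 = barrels of toluene, x2 = barrels of butane, x3 = barrels of isomerate, x4 = barrels of MTBE, x5 = barrels of heavy naphtha.
Minimize 131.99x1 + 61.75x2 + 95.2x3 + 121.94x4 + 59.56x5 with:
  119.3x4 ≥ 225   (oxygenate mass)
  159x1 + 1x3 + 23x5 ≤ 65   (aromatics volume)
  5.49x1 + 4.29x2 + 4.61x3 + 4.09x4 + 5.34x5 ≥ 12.03   (energy)
  x1, x2, x3, x4, x5 ≥ 0.
The minimum-cost mix takes nothing from toluene, butane, isomerate — only MTBE, heavy naphtha. Binding constraints: oxygenate mass and energy.
That vertex is x4 = 1.886, x5 = 0.8083.
Objective = 121.94·1.886 + 59.56·0.8083 = 278.1212.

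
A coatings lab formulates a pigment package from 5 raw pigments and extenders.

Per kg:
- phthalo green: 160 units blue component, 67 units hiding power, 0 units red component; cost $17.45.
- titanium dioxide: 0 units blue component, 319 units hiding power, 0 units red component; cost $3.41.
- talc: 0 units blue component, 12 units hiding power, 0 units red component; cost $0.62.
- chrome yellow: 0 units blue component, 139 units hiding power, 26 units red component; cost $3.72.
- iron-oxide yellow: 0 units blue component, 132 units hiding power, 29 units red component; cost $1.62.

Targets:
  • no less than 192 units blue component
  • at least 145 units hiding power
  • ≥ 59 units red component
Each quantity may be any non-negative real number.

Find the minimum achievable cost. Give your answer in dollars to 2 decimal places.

$24.24

Let x1 = kg of phthalo green, x2 = kg of titanium dioxide, x3 = kg of talc, x4 = kg of chrome yellow, x5 = kg of iron-oxide yellow.
Minimize 17.45x1 + 3.41x2 + 0.62x3 + 3.72x4 + 1.62x5 s.t.:
  160x1 ≥ 192   (blue component)
  67x1 + 319x2 + 12x3 + 139x4 + 132x5 ≥ 145   (hiding power)
  26x4 + 29x5 ≥ 59   (red component)
  x1, x2, x3, x4, x5 ≥ 0.
The minimum-cost mix takes nothing from titanium dioxide, talc, chrome yellow — only phthalo green, iron-oxide yellow. Binding constraints: blue component and red component.
That vertex is x1 = 1.2, x5 = 2.034.
Hence cost = 17.45·1.2 + 1.62·2.034 = $24.2351.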